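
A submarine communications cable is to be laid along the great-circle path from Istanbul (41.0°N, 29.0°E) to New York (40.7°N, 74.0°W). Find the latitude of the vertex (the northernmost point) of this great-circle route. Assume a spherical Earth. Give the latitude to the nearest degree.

The great circle lies in the plane with unit normal n̂ = (p₁ × p₂)/|p₁ × p₂|.
Here n̂_z ≈ -0.584; the vertex latitude is φ_max = arccos|n̂_z| ≈ 54.2°.

≈ 54°N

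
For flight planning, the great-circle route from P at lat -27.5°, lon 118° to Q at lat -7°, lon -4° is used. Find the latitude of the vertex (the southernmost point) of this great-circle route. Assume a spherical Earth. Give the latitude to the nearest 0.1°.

≈ -35.0°

The great circle lies in the plane with unit normal n̂ = (p₁ × p₂)/|p₁ × p₂|.
Here n̂_z ≈ -0.819; the vertex latitude is φ_max = arccos|n̂_z| ≈ 35.0°.
Check via Clairaut: cos φ_max = |cos φ₁| · sin C = cos(27.5°)·sin(112.6°) ≈ 0.819, again giving ≈ 35.0°.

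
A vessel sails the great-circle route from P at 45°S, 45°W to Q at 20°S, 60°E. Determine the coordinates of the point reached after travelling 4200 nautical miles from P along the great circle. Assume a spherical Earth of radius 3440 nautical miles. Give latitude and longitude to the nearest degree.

≈ 31°S, 47°E

From cos δ = sin φ₁ sin φ₂ + cos φ₁ cos φ₂ cos Δλ, the central angle is δ ≈ 1.501 rad (86.0°). The total great-circle distance is δ·R ≈ 1.501 × 3440 ≈ 5163 nmi, so the target fraction is f = 4200/5163 ≈ 0.813.
Interpolate at f ≈ 0.813 with slerp weights a = sin((1−f)δ)/sin δ ≈ 0.277, b = sin(fδ)/sin δ ≈ 0.942.
p = a·p₁ + b·p₂ ≈ (0.581, 0.628, -0.518); φ = arcsin(p_z) ≈ -31.19°, λ = atan2(p_y, p_x) ≈ 47.22°.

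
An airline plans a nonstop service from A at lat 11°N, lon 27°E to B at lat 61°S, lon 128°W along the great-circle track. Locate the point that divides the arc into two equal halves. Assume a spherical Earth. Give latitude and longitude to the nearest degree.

The haversine formula gives a central angle δ ≈ 2.212 rad (126.7°) between the endpoints.
Interpolate at f = 1/2 with slerp weights a = sin((1−f)δ)/sin δ ≈ 1.116, b = sin(fδ)/sin δ ≈ 1.116.
p = a·p₁ + b·p₂ ≈ (0.643, 0.071, -0.763); φ = arcsin(p_z) ≈ -49.71°, λ = atan2(p_y, p_x) ≈ 6.30°.

≈ lat 50°S, lon 6°E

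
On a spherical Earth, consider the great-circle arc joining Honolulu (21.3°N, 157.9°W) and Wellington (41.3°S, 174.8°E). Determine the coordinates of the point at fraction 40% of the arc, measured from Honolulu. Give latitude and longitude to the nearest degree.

≈ 4°S, 168°W

The haversine formula gives a central angle δ ≈ 1.179 rad (67.5°) between the endpoints.
Interpolate at f = 0.40 with slerp weights a = sin((1−f)δ)/sin δ ≈ 0.703, b = sin(fδ)/sin δ ≈ 0.491.
p = a·p₁ + b·p₂ ≈ (-0.975, -0.213, -0.069); φ = arcsin(p_z) ≈ -3.96°, λ = atan2(p_y, p_x) ≈ -167.67°.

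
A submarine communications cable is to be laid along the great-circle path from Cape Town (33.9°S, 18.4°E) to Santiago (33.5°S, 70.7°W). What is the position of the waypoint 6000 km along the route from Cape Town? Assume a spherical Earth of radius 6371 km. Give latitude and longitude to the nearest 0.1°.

Convert each endpoint to a unit vector on the sphere (x = cos φ cos λ, y = cos φ sin λ, z = sin φ).
The central angle between the endpoints is δ = arccos(p₁·p₂) ≈ 1.246 rad (71.4°). The total great-circle distance is δ·R ≈ 1.246 × 6371 ≈ 7941 km, so the target fraction is f = 6000/7941 ≈ 0.756.
Interpolate at f ≈ 0.756 with slerp weights a = sin((1−f)δ)/sin δ ≈ 0.316, b = sin(fδ)/sin δ ≈ 0.853.
p = a·p₁ + b·p₂ ≈ (0.484, -0.588, -0.647); φ = arcsin(p_z) ≈ -40.34°, λ = atan2(p_y, p_x) ≈ -50.54°.

≈ (40.3°S, 50.5°W)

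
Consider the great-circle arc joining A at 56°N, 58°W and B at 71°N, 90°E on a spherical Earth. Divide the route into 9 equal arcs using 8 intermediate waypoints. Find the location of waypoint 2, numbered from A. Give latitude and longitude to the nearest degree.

≈ 67°N, 52°W

The haversine formula gives a central angle δ ≈ 0.890 rad (51.0°) between the endpoints.
Interpolate at f = 2/9 with slerp weights a = sin((1−f)δ)/sin δ ≈ 0.821, b = sin(fδ)/sin δ ≈ 0.253.
p = a·p₁ + b·p₂ ≈ (0.243, -0.307, 0.920); φ = arcsin(p_z) ≈ 66.93°, λ = atan2(p_y, p_x) ≈ -51.61°.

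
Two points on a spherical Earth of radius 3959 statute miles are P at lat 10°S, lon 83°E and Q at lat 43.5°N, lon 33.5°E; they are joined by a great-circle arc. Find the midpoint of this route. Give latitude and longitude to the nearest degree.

≈ lat 18°N, lon 62°E

Convert each endpoint to a unit vector on the sphere (x = cos φ cos λ, y = cos φ sin λ, z = sin φ).
The central angle between the endpoints is δ = arccos(p₁·p₂) ≈ 1.219 rad (69.9°).
Interpolate at f = 1/2 with slerp weights a = sin((1−f)δ)/sin δ ≈ 0.610, b = sin(fδ)/sin δ ≈ 0.610.
p = a·p₁ + b·p₂ ≈ (0.442, 0.840, 0.314); φ = arcsin(p_z) ≈ 18.29°, λ = atan2(p_y, p_x) ≈ 62.25°.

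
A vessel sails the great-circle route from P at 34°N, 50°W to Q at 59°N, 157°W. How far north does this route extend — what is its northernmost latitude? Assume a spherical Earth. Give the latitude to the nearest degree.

≈ 64°N

The great circle lies in the plane with unit normal n̂ = (p₁ × p₂)/|p₁ × p₂|.
Here n̂_z ≈ -0.437; the vertex latitude is φ_max = arccos|n̂_z| ≈ 64.1°.
Check via Clairaut: cos φ_max = |cos φ₁| · sin C = cos(34.0°)·sin(31.8°) ≈ 0.437, again giving ≈ 64.1°.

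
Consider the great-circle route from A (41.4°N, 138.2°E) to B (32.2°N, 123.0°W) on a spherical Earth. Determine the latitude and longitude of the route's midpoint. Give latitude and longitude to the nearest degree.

≈ (49°N, 168°W)

Write both endpoints as unit vectors p₁, p₂ with components (cos φ cos λ, cos φ sin λ, sin φ).
The central angle between the endpoints is δ = arccos(p₁·p₂) ≈ 1.313 rad (75.2°).
Interpolate at f = 1/2 with slerp weights a = sin((1−f)δ)/sin δ ≈ 0.631, b = sin(fδ)/sin δ ≈ 0.631.
p = a·p₁ + b·p₂ ≈ (-0.644, -0.132, 0.754); φ = arcsin(p_z) ≈ 48.91°, λ = atan2(p_y, p_x) ≈ -168.38°.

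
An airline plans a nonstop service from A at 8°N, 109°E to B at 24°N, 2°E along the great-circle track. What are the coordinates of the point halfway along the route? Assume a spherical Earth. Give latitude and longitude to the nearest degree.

Write both endpoints as unit vectors p₁, p₂ with components (cos φ cos λ, cos φ sin λ, sin φ).
The central angle between the endpoints is δ = arccos(p₁·p₂) ≈ 1.780 rad (102.0°).
Interpolate at f = 1/2 with slerp weights a = sin((1−f)δ)/sin δ ≈ 0.794, b = sin(fδ)/sin δ ≈ 0.794.
p = a·p₁ + b·p₂ ≈ (0.469, 0.769, 0.434); φ = arcsin(p_z) ≈ 25.70°, λ = atan2(p_y, p_x) ≈ 58.62°.

≈ 26°N, 59°E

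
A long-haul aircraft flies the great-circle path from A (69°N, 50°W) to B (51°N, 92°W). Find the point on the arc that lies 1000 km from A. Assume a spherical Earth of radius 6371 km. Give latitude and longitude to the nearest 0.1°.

≈ (64.5°N, 69.9°W)

Convert each endpoint to a unit vector on the sphere (x = cos φ cos λ, y = cos φ sin λ, z = sin φ).
The central angle between the endpoints is δ = arccos(p₁·p₂) ≈ 0.467 rad (26.7°). The total great-circle distance is δ·R ≈ 0.467 × 6371 ≈ 2972 km, so the target fraction is f = 1000/2972 ≈ 0.336.
Interpolate at f ≈ 0.336 with slerp weights a = sin((1−f)δ)/sin δ ≈ 0.677, b = sin(fδ)/sin δ ≈ 0.348.
p = a·p₁ + b·p₂ ≈ (0.148, -0.405, 0.902); φ = arcsin(p_z) ≈ 64.48°, λ = atan2(p_y, p_x) ≈ -69.85°.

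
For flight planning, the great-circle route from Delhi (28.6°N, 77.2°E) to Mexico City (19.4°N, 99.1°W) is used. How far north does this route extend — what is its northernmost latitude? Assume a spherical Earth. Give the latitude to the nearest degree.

The great circle lies in the plane with unit normal n̂ = (p₁ × p₂)/|p₁ × p₂|.
Here n̂_z ≈ -0.072; the vertex latitude is φ_max = arccos|n̂_z| ≈ 85.9°.
Check via Clairaut: cos φ_max = |cos φ₁| · sin C = cos(28.6°)·sin(4.7°) ≈ 0.072, again giving ≈ 85.9°.

≈ 86°N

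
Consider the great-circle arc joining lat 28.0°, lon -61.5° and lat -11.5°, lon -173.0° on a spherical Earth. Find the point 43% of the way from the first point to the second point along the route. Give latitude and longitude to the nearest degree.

From cos δ = sin φ₁ sin φ₂ + cos φ₁ cos φ₂ cos Δλ, the central angle is δ ≈ 1.994 rad (114.2°).
Interpolate at f = 0.43 with slerp weights a = sin((1−f)δ)/sin δ ≈ 0.995, b = sin(fδ)/sin δ ≈ 0.829.
p = a·p₁ + b·p₂ ≈ (-0.387, -0.871, 0.302); φ = arcsin(p_z) ≈ 17.56°, λ = atan2(p_y, p_x) ≈ -113.98°.

≈ lat 18°, lon -114°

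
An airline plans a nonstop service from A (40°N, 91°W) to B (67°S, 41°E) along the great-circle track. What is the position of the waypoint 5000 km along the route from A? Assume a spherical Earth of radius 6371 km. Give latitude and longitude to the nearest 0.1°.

≈ (1.2°S, 71.4°W)

Convert each endpoint to a unit vector on the sphere (x = cos φ cos λ, y = cos φ sin λ, z = sin φ).
The central angle between the endpoints is δ = arccos(p₁·p₂) ≈ 2.485 rad (142.4°). The total great-circle distance is δ·R ≈ 2.485 × 6371 ≈ 15831 km, so the target fraction is f = 5000/15831 ≈ 0.316.
Interpolate at f ≈ 0.316 with slerp weights a = sin((1−f)δ)/sin δ ≈ 1.624, b = sin(fδ)/sin δ ≈ 1.157.
p = a·p₁ + b·p₂ ≈ (0.320, -0.947, -0.021); φ = arcsin(p_z) ≈ -1.23°, λ = atan2(p_y, p_x) ≈ -71.36°.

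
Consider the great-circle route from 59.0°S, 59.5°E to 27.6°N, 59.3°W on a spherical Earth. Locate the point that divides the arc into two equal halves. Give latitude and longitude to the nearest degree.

Write both endpoints as unit vectors p₁, p₂ with components (cos φ cos λ, cos φ sin λ, sin φ).
The central angle between the endpoints is δ = arccos(p₁·p₂) ≈ 2.236 rad (128.1°).
Interpolate at f = 1/2 with slerp weights a = sin((1−f)δ)/sin δ ≈ 1.143, b = sin(fδ)/sin δ ≈ 1.143.
p = a·p₁ + b·p₂ ≈ (0.816, -0.364, -0.450); φ = arcsin(p_z) ≈ -26.75°, λ = atan2(p_y, p_x) ≈ -24.03°.

≈ 27°S, 24°W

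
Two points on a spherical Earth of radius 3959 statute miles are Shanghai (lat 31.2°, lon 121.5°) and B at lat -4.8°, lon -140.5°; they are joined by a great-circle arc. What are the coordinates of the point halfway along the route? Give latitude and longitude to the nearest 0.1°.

≈ lat 19.6°, lon 175.5°

Write both endpoints as unit vectors p₁, p₂ with components (cos φ cos λ, cos φ sin λ, sin φ).
The central angle between the endpoints is δ = arccos(p₁·p₂) ≈ 1.733 rad (99.3°).
Interpolate at f = 1/2 with slerp weights a = sin((1−f)δ)/sin δ ≈ 0.772, b = sin(fδ)/sin δ ≈ 0.772.
p = a·p₁ + b·p₂ ≈ (-0.939, 0.074, 0.336); φ = arcsin(p_z) ≈ 19.60°, λ = atan2(p_y, p_x) ≈ 175.51°.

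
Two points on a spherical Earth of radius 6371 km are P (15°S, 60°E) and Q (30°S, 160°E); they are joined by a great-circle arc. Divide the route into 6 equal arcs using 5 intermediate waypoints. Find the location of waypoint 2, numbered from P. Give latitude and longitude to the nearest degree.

≈ (29°S, 89°E)

Write both endpoints as unit vectors p₁, p₂ with components (cos φ cos λ, cos φ sin λ, sin φ).
The central angle between the endpoints is δ = arccos(p₁·p₂) ≈ 1.587 rad (90.9°).
Interpolate at f = 2/6 with slerp weights a = sin((1−f)δ)/sin δ ≈ 0.871, b = sin(fδ)/sin δ ≈ 0.505.
p = a·p₁ + b·p₂ ≈ (0.010, 0.878, -0.478); φ = arcsin(p_z) ≈ -28.54°, λ = atan2(p_y, p_x) ≈ 89.34°.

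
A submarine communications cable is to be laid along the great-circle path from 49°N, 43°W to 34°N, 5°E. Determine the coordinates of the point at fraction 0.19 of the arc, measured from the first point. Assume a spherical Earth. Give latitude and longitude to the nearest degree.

From cos δ = sin φ₁ sin φ₂ + cos φ₁ cos φ₂ cos Δλ, the central angle is δ ≈ 0.667 rad (38.2°).
Interpolate at f = 0.19 with slerp weights a = sin((1−f)δ)/sin δ ≈ 0.831, b = sin(fδ)/sin δ ≈ 0.204.
p = a·p₁ + b·p₂ ≈ (0.568, -0.357, 0.742); φ = arcsin(p_z) ≈ 47.88°, λ = atan2(p_y, p_x) ≈ -32.18°.

≈ 48°N, 32°W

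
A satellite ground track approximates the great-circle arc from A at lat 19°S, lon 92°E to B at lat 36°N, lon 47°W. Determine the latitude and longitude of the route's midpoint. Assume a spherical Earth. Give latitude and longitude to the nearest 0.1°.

≈ lat 22.7°N, lon 34.3°E

Convert each endpoint to a unit vector on the sphere (x = cos φ cos λ, y = cos φ sin λ, z = sin φ).
The central angle between the endpoints is δ = arccos(p₁·p₂) ≈ 2.448 rad (140.2°).
Interpolate at f = 1/2 with slerp weights a = sin((1−f)δ)/sin δ ≈ 1.470, b = sin(fδ)/sin δ ≈ 1.470.
p = a·p₁ + b·p₂ ≈ (0.763, 0.519, 0.386); φ = arcsin(p_z) ≈ 22.68°, λ = atan2(p_y, p_x) ≈ 34.25°.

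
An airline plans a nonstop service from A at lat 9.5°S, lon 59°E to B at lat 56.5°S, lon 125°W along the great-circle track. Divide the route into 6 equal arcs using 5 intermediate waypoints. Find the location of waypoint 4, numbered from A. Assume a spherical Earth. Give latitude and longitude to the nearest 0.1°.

≈ lat 84.9°S, lon 86.2°E

The haversine formula gives a central angle δ ≈ 1.988 rad (113.9°) between the endpoints.
Interpolate at f = 4/6 with slerp weights a = sin((1−f)δ)/sin δ ≈ 0.673, b = sin(fδ)/sin δ ≈ 1.061.
p = a·p₁ + b·p₂ ≈ (0.006, 0.089, -0.996); φ = arcsin(p_z) ≈ -84.87°, λ = atan2(p_y, p_x) ≈ 86.18°.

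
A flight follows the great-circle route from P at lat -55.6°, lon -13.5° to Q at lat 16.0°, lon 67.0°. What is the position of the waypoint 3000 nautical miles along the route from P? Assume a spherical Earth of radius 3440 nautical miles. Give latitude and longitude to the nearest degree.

≈ lat -24°, lon 40°

Write both endpoints as unit vectors p₁, p₂ with components (cos φ cos λ, cos φ sin λ, sin φ).
The central angle between the endpoints is δ = arccos(p₁·p₂) ≈ 1.709 rad (97.9°). The total great-circle distance is δ·R ≈ 1.709 × 3440 ≈ 5879 nmi, so the target fraction is f = 3000/5879 ≈ 0.510.
Interpolate at f ≈ 0.510 with slerp weights a = sin((1−f)δ)/sin δ ≈ 0.750, b = sin(fδ)/sin δ ≈ 0.773.
p = a·p₁ + b·p₂ ≈ (0.702, 0.585, -0.406); φ = arcsin(p_z) ≈ -23.93°, λ = atan2(p_y, p_x) ≈ 39.80°.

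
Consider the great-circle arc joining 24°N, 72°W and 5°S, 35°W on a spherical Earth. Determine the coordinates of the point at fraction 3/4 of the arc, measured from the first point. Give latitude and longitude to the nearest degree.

Convert each endpoint to a unit vector on the sphere (x = cos φ cos λ, y = cos φ sin λ, z = sin φ).
The central angle between the endpoints is δ = arccos(p₁·p₂) ≈ 0.807 rad (46.3°).
Interpolate at f = 3/4 with slerp weights a = sin((1−f)δ)/sin δ ≈ 0.277, b = sin(fδ)/sin δ ≈ 0.788.
p = a·p₁ + b·p₂ ≈ (0.721, -0.691, 0.044); φ = arcsin(p_z) ≈ 2.53°, λ = atan2(p_y, p_x) ≈ -43.78°.

≈ 3°N, 44°W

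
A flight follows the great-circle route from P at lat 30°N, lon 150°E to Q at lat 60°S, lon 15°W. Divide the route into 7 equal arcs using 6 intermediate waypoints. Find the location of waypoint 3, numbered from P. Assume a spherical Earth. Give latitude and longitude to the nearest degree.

Write both endpoints as unit vectors p₁, p₂ with components (cos φ cos λ, cos φ sin λ, sin φ).
The central angle between the endpoints is δ = arccos(p₁·p₂) ≈ 2.589 rad (148.4°).
Interpolate at f = 3/7 with slerp weights a = sin((1−f)δ)/sin δ ≈ 1.898, b = sin(fδ)/sin δ ≈ 1.707.
p = a·p₁ + b·p₂ ≈ (-0.599, 0.601, -0.529); φ = arcsin(p_z) ≈ -31.95°, λ = atan2(p_y, p_x) ≈ 134.91°.

≈ lat 32°S, lon 135°E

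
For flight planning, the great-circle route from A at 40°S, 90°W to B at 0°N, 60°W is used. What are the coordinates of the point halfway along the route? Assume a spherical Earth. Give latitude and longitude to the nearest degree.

Write both endpoints as unit vectors p₁, p₂ with components (cos φ cos λ, cos φ sin λ, sin φ).
The central angle between the endpoints is δ = arccos(p₁·p₂) ≈ 0.845 rad (48.4°).
Interpolate at f = 1/2 with slerp weights a = sin((1−f)δ)/sin δ ≈ 0.548, b = sin(fδ)/sin δ ≈ 0.548.
p = a·p₁ + b·p₂ ≈ (0.274, -0.895, -0.352); φ = arcsin(p_z) ≈ -20.63°, λ = atan2(p_y, p_x) ≈ -72.97°.

≈ 21°S, 73°W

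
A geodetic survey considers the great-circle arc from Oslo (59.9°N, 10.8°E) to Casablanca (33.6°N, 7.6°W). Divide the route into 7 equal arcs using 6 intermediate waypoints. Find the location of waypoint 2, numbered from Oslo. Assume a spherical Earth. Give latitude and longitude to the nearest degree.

Write both endpoints as unit vectors p₁, p₂ with components (cos φ cos λ, cos φ sin λ, sin φ).
The central angle between the endpoints is δ = arccos(p₁·p₂) ≈ 0.505 rad (28.9°).
Interpolate at f = 2/7 with slerp weights a = sin((1−f)δ)/sin δ ≈ 0.730, b = sin(fδ)/sin δ ≈ 0.297.
p = a·p₁ + b·p₂ ≈ (0.605, 0.036, 0.796); φ = arcsin(p_z) ≈ 52.71°, λ = atan2(p_y, p_x) ≈ 3.39°.

≈ (53°N, 3°E)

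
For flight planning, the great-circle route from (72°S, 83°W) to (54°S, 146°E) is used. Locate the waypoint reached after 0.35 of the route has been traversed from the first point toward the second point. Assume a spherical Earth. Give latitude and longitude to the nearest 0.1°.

From cos δ = sin φ₁ sin φ₂ + cos φ₁ cos φ₂ cos Δλ, the central angle is δ ≈ 0.863 rad (49.4°).
Interpolate at f = 0.35 with slerp weights a = sin((1−f)δ)/sin δ ≈ 0.700, b = sin(fδ)/sin δ ≈ 0.392.
p = a·p₁ + b·p₂ ≈ (-0.164, -0.086, -0.983); φ = arcsin(p_z) ≈ -79.31°, λ = atan2(p_y, p_x) ≈ -152.37°.

≈ (79.3°S, 152.4°W)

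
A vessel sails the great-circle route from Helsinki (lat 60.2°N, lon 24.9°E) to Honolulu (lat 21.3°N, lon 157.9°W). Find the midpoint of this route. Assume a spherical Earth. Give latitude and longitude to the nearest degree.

Write both endpoints as unit vectors p₁, p₂ with components (cos φ cos λ, cos φ sin λ, sin φ).
The central angle between the endpoints is δ = arccos(p₁·p₂) ≈ 1.719 rad (98.5°).
Interpolate at f = 1/2 with slerp weights a = sin((1−f)δ)/sin δ ≈ 0.766, b = sin(fδ)/sin δ ≈ 0.766.
p = a·p₁ + b·p₂ ≈ (-0.316, -0.108, 0.943); φ = arcsin(p_z) ≈ 70.50°, λ = atan2(p_y, p_x) ≈ -161.09°.

≈ lat 70°N, lon 161°W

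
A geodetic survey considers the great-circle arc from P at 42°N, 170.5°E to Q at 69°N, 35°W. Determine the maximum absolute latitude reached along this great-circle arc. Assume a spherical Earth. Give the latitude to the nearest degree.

The great circle lies in the plane with unit normal n̂ = (p₁ × p₂)/|p₁ × p₂|.
Here n̂_z ≈ +0.124; the vertex latitude is φ_max = arccos|n̂_z| ≈ 82.9°.

≈ 83°N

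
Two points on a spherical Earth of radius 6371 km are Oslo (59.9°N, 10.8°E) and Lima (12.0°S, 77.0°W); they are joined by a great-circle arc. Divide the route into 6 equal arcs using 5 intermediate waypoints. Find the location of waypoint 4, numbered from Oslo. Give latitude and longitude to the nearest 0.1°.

≈ (16.6°N, 60.2°W)

Write both endpoints as unit vectors p₁, p₂ with components (cos φ cos λ, cos φ sin λ, sin φ).
The central angle between the endpoints is δ = arccos(p₁·p₂) ≈ 1.733 rad (99.3°).
Interpolate at f = 4/6 with slerp weights a = sin((1−f)δ)/sin δ ≈ 0.553, b = sin(fδ)/sin δ ≈ 0.927.
p = a·p₁ + b·p₂ ≈ (0.476, -0.831, 0.286); φ = arcsin(p_z) ≈ 16.61°, λ = atan2(p_y, p_x) ≈ -60.18°.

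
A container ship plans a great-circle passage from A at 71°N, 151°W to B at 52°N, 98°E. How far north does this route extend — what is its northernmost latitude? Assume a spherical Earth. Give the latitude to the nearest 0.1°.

The great circle lies in the plane with unit normal n̂ = (p₁ × p₂)/|p₁ × p₂|.
Here n̂_z ≈ -0.253; the vertex latitude is φ_max = arccos|n̂_z| ≈ 75.3°.
Check via Clairaut: cos φ_max = |cos φ₁| · sin C = cos(71.0°)·sin(51.0°) ≈ 0.253, again giving ≈ 75.3°.

≈ 75.3°N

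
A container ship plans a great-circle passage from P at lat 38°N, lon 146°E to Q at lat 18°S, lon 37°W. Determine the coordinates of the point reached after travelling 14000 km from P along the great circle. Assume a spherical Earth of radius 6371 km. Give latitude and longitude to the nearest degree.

The haversine formula gives a central angle δ ≈ 2.790 rad (159.8°) between the endpoints. The total great-circle distance is δ·R ≈ 2.790 × 6371 ≈ 17772 km, so the target fraction is f = 14000/17772 ≈ 0.788.
Interpolate at f ≈ 0.788 with slerp weights a = sin((1−f)δ)/sin δ ≈ 1.618, b = sin(fδ)/sin δ ≈ 2.349.
p = a·p₁ + b·p₂ ≈ (0.727, -0.631, 0.271); φ = arcsin(p_z) ≈ 15.70°, λ = atan2(p_y, p_x) ≈ -40.98°.

≈ lat 16°N, lon 41°W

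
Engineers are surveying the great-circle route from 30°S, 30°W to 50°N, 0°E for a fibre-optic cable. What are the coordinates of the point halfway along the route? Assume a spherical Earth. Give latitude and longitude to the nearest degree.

≈ 10°N, 17°W

Write both endpoints as unit vectors p₁, p₂ with components (cos φ cos λ, cos φ sin λ, sin φ).
The central angle between the endpoints is δ = arccos(p₁·p₂) ≈ 1.472 rad (84.3°).
Interpolate at f = 1/2 with slerp weights a = sin((1−f)δ)/sin δ ≈ 0.674, b = sin(fδ)/sin δ ≈ 0.674.
p = a·p₁ + b·p₂ ≈ (0.939, -0.292, 0.179); φ = arcsin(p_z) ≈ 10.34°, λ = atan2(p_y, p_x) ≈ -17.27°.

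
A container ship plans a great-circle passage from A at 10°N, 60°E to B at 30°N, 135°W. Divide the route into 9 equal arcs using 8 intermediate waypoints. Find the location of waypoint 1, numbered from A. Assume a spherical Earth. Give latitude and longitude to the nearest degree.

Write both endpoints as unit vectors p₁, p₂ with components (cos φ cos λ, cos φ sin λ, sin φ).
The central angle between the endpoints is δ = arccos(p₁·p₂) ≈ 2.399 rad (137.5°).
Interpolate at f = 1/9 with slerp weights a = sin((1−f)δ)/sin δ ≈ 1.252, b = sin(fδ)/sin δ ≈ 0.390.
p = a·p₁ + b·p₂ ≈ (0.378, 0.829, 0.412); φ = arcsin(p_z) ≈ 24.35°, λ = atan2(p_y, p_x) ≈ 65.50°.

≈ 24°N, 66°E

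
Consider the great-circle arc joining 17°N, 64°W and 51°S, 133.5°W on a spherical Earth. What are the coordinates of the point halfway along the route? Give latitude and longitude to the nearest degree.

The haversine formula gives a central angle δ ≈ 1.587 rad (90.9°) between the endpoints.
Interpolate at f = 1/2 with slerp weights a = sin((1−f)δ)/sin δ ≈ 0.713, b = sin(fδ)/sin δ ≈ 0.713.
p = a·p₁ + b·p₂ ≈ (-0.010, -0.938, -0.346); φ = arcsin(p_z) ≈ -20.22°, λ = atan2(p_y, p_x) ≈ -90.61°.

≈ 20°S, 91°W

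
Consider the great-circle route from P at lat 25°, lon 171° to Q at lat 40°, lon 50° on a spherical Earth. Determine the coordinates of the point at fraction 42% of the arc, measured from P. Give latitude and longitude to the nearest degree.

≈ lat 50°, lon 130°

Write both endpoints as unit vectors p₁, p₂ with components (cos φ cos λ, cos φ sin λ, sin φ).
The central angle between the endpoints is δ = arccos(p₁·p₂) ≈ 1.657 rad (94.9°).
Interpolate at f = 0.42 with slerp weights a = sin((1−f)δ)/sin δ ≈ 0.823, b = sin(fδ)/sin δ ≈ 0.643.
p = a·p₁ + b·p₂ ≈ (-0.420, 0.494, 0.761); φ = arcsin(p_z) ≈ 49.58°, λ = atan2(p_y, p_x) ≈ 130.34°.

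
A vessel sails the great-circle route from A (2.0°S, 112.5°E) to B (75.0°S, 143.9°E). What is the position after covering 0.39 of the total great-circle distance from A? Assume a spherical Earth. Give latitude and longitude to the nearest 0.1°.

≈ (31.0°S, 117.1°E)

From cos δ = sin φ₁ sin φ₂ + cos φ₁ cos φ₂ cos Δλ, the central angle is δ ≈ 1.313 rad (75.3°).
Interpolate at f = 0.39 with slerp weights a = sin((1−f)δ)/sin δ ≈ 0.743, b = sin(fδ)/sin δ ≈ 0.507.
p = a·p₁ + b·p₂ ≈ (-0.390, 0.763, -0.515); φ = arcsin(p_z) ≈ -31.03°, λ = atan2(p_y, p_x) ≈ 117.07°.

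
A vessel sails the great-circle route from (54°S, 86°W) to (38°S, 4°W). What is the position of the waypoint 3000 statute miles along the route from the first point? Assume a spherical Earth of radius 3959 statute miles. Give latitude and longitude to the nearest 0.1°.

Write both endpoints as unit vectors p₁, p₂ with components (cos φ cos λ, cos φ sin λ, sin φ).
The central angle between the endpoints is δ = arccos(p₁·p₂) ≈ 0.973 rad (55.8°). The total great-circle distance is δ·R ≈ 0.973 × 3959 ≈ 3853 mi, so the target fraction is f = 3000/3853 ≈ 0.779.
Interpolate at f ≈ 0.779 with slerp weights a = sin((1−f)δ)/sin δ ≈ 0.259, b = sin(fδ)/sin δ ≈ 0.831.
p = a·p₁ + b·p₂ ≈ (0.664, -0.197, -0.721); φ = arcsin(p_z) ≈ -46.15°, λ = atan2(p_y, p_x) ≈ -16.55°.

≈ (46.1°S, 16.6°W)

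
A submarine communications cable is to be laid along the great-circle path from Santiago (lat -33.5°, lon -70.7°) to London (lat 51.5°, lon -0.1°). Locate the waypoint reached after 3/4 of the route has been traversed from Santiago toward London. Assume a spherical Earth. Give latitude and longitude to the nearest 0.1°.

Convert each endpoint to a unit vector on the sphere (x = cos φ cos λ, y = cos φ sin λ, z = sin φ).
The central angle between the endpoints is δ = arccos(p₁·p₂) ≈ 1.833 rad (105.0°).
Interpolate at f = 3/4 with slerp weights a = sin((1−f)δ)/sin δ ≈ 0.458, b = sin(fδ)/sin δ ≈ 1.016.
p = a·p₁ + b·p₂ ≈ (0.759, -0.362, 0.542); φ = arcsin(p_z) ≈ 32.82°, λ = atan2(p_y, p_x) ≈ -25.49°.

≈ lat 32.8°, lon -25.5°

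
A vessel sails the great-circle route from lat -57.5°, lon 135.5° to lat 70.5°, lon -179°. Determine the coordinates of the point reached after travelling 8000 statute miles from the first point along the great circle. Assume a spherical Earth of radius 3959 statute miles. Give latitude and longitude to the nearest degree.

From cos δ = sin φ₁ sin φ₂ + cos φ₁ cos φ₂ cos Δλ, the central angle is δ ≈ 2.304 rad (132.0°). The total great-circle distance is δ·R ≈ 2.304 × 3959 ≈ 9122 mi, so the target fraction is f = 8000/9122 ≈ 0.877.
Interpolate at f ≈ 0.877 with slerp weights a = sin((1−f)δ)/sin δ ≈ 0.376, b = sin(fδ)/sin δ ≈ 1.212.
p = a·p₁ + b·p₂ ≈ (-0.549, 0.135, 0.825); φ = arcsin(p_z) ≈ 55.60°, λ = atan2(p_y, p_x) ≈ 166.21°.

≈ lat 56°, lon 166°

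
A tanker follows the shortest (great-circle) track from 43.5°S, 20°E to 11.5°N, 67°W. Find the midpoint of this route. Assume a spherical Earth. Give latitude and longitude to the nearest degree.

Convert each endpoint to a unit vector on the sphere (x = cos φ cos λ, y = cos φ sin λ, z = sin φ).
The central angle between the endpoints is δ = arccos(p₁·p₂) ≈ 1.671 rad (95.7°).
Interpolate at f = 1/2 with slerp weights a = sin((1−f)δ)/sin δ ≈ 0.745, b = sin(fδ)/sin δ ≈ 0.745.
p = a·p₁ + b·p₂ ≈ (0.793, -0.487, -0.364); φ = arcsin(p_z) ≈ -21.38°, λ = atan2(p_y, p_x) ≈ -31.56°.

≈ 21°S, 32°W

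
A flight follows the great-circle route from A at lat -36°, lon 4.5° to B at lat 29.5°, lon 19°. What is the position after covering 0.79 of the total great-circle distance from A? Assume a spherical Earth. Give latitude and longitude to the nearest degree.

From cos δ = sin φ₁ sin φ₂ + cos φ₁ cos φ₂ cos Δλ, the central angle is δ ≈ 1.168 rad (66.9°).
Interpolate at f = 0.79 with slerp weights a = sin((1−f)δ)/sin δ ≈ 0.264, b = sin(fδ)/sin δ ≈ 0.867.
p = a·p₁ + b·p₂ ≈ (0.926, 0.262, 0.272); φ = arcsin(p_z) ≈ 15.76°, λ = atan2(p_y, p_x) ≈ 15.82°.

≈ lat 16°, lon 16°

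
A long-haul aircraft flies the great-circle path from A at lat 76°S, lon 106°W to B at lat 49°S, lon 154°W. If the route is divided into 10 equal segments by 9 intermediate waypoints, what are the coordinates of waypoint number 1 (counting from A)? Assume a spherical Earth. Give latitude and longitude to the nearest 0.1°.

≈ lat 74.3°S, lon 116.9°W

Write both endpoints as unit vectors p₁, p₂ with components (cos φ cos λ, cos φ sin λ, sin φ).
The central angle between the endpoints is δ = arccos(p₁·p₂) ≈ 0.576 rad (33.0°).
Interpolate at f = 1/10 with slerp weights a = sin((1−f)δ)/sin δ ≈ 0.910, b = sin(fδ)/sin δ ≈ 0.106.
p = a·p₁ + b·p₂ ≈ (-0.123, -0.242, -0.962); φ = arcsin(p_z) ≈ -74.25°, λ = atan2(p_y, p_x) ≈ -116.95°.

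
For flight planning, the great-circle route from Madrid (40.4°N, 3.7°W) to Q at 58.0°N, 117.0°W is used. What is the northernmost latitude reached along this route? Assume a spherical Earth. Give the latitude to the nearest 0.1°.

The great circle lies in the plane with unit normal n̂ = (p₁ × p₂)/|p₁ × p₂|.
Here n̂_z ≈ -0.403; the vertex latitude is φ_max = arccos|n̂_z| ≈ 66.3°.
Check via Clairaut: cos φ_max = |cos φ₁| · sin C = cos(40.4°)·sin(31.9°) ≈ 0.403, again giving ≈ 66.3°.

≈ 66.3°N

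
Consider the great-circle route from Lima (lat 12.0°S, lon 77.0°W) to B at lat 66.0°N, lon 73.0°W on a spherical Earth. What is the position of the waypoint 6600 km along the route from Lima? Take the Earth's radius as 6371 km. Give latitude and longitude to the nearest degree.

≈ lat 47°N, lon 75°W

From cos δ = sin φ₁ sin φ₂ + cos φ₁ cos φ₂ cos Δλ, the central angle is δ ≈ 1.362 rad (78.1°). The total great-circle distance is δ·R ≈ 1.362 × 6371 ≈ 8680 km, so the target fraction is f = 6600/8680 ≈ 0.760.
Interpolate at f ≈ 0.760 with slerp weights a = sin((1−f)δ)/sin δ ≈ 0.328, b = sin(fδ)/sin δ ≈ 0.879.
p = a·p₁ + b·p₂ ≈ (0.177, -0.654, 0.735); φ = arcsin(p_z) ≈ 47.33°, λ = atan2(p_y, p_x) ≈ -74.89°.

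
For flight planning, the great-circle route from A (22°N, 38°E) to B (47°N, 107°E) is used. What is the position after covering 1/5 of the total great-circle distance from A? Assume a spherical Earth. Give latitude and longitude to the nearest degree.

Convert each endpoint to a unit vector on the sphere (x = cos φ cos λ, y = cos φ sin λ, z = sin φ).
The central angle between the endpoints is δ = arccos(p₁·p₂) ≈ 1.047 rad (60.0°).
Interpolate at f = 1/5 with slerp weights a = sin((1−f)δ)/sin δ ≈ 0.858, b = sin(fδ)/sin δ ≈ 0.240.
p = a·p₁ + b·p₂ ≈ (0.579, 0.646, 0.497); φ = arcsin(p_z) ≈ 29.80°, λ = atan2(p_y, p_x) ≈ 48.14°.

≈ (30°N, 48°E)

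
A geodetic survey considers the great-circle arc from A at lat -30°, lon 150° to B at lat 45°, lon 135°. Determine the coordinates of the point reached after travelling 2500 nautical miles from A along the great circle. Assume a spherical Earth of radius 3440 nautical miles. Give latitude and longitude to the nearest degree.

Write both endpoints as unit vectors p₁, p₂ with components (cos φ cos λ, cos φ sin λ, sin φ).
The central angle between the endpoints is δ = arccos(p₁·p₂) ≈ 1.331 rad (76.2°). The total great-circle distance is δ·R ≈ 1.331 × 3440 ≈ 4577 nmi, so the target fraction is f = 2500/4577 ≈ 0.546.
Interpolate at f ≈ 0.546 with slerp weights a = sin((1−f)δ)/sin δ ≈ 0.585, b = sin(fδ)/sin δ ≈ 0.684.
p = a·p₁ + b·p₂ ≈ (-0.780, 0.595, 0.191); φ = arcsin(p_z) ≈ 11.04°, λ = atan2(p_y, p_x) ≈ 142.67°.

≈ lat 11°, lon 143°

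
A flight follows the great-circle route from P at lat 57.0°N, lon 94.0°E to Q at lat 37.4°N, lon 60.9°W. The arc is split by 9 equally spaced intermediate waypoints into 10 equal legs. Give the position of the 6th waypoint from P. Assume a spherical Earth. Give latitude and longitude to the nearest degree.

≈ lat 69°N, lon 40°W

The haversine formula gives a central angle δ ≈ 1.453 rad (83.2°) between the endpoints.
Interpolate at f = 6/10 with slerp weights a = sin((1−f)δ)/sin δ ≈ 0.553, b = sin(fδ)/sin δ ≈ 0.771.
p = a·p₁ + b·p₂ ≈ (0.277, -0.235, 0.932); φ = arcsin(p_z) ≈ 68.72°, λ = atan2(p_y, p_x) ≈ -40.29°.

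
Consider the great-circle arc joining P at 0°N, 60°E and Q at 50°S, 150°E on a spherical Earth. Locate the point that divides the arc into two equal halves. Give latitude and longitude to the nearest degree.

≈ 33°S, 93°E

From cos δ = sin φ₁ sin φ₂ + cos φ₁ cos φ₂ cos Δλ, the central angle is δ ≈ 1.571 rad (90.0°).
Interpolate at f = 1/2 with slerp weights a = sin((1−f)δ)/sin δ ≈ 0.707, b = sin(fδ)/sin δ ≈ 0.707.
p = a·p₁ + b·p₂ ≈ (-0.040, 0.840, -0.542); φ = arcsin(p_z) ≈ -32.80°, λ = atan2(p_y, p_x) ≈ 92.73°.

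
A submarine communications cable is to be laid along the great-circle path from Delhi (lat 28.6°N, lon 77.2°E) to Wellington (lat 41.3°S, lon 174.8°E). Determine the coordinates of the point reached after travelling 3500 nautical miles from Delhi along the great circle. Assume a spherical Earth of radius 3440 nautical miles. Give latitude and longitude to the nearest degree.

Convert each endpoint to a unit vector on the sphere (x = cos φ cos λ, y = cos φ sin λ, z = sin φ).
The central angle between the endpoints is δ = arccos(p₁·p₂) ≈ 1.986 rad (113.8°). The total great-circle distance is δ·R ≈ 1.986 × 3440 ≈ 6831 nmi, so the target fraction is f = 3500/6831 ≈ 0.512.
Interpolate at f ≈ 0.512 with slerp weights a = sin((1−f)δ)/sin δ ≈ 0.900, b = sin(fδ)/sin δ ≈ 0.930.
p = a·p₁ + b·p₂ ≈ (-0.520, 0.834, -0.183); φ = arcsin(p_z) ≈ -10.52°, λ = atan2(p_y, p_x) ≈ 121.96°.

≈ lat 11°S, lon 122°E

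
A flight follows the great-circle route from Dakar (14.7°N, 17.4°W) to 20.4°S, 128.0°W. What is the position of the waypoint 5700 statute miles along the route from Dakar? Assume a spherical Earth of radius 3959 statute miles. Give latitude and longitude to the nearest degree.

≈ 13°S, 96°W

Write both endpoints as unit vectors p₁, p₂ with components (cos φ cos λ, cos φ sin λ, sin φ).
The central angle between the endpoints is δ = arccos(p₁·p₂) ≈ 1.990 rad (114.0°). The total great-circle distance is δ·R ≈ 1.990 × 3959 ≈ 7880 mi, so the target fraction is f = 5700/7880 ≈ 0.723.
Interpolate at f ≈ 0.723 with slerp weights a = sin((1−f)δ)/sin δ ≈ 0.573, b = sin(fδ)/sin δ ≈ 1.086.
p = a·p₁ + b·p₂ ≈ (-0.098, -0.968, -0.233); φ = arcsin(p_z) ≈ -13.47°, λ = atan2(p_y, p_x) ≈ -95.76°.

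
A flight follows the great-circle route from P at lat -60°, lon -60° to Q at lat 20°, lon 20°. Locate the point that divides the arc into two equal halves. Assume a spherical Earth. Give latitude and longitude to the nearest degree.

≈ lat -25°, lon -6°

Convert each endpoint to a unit vector on the sphere (x = cos φ cos λ, y = cos φ sin λ, z = sin φ).
The central angle between the endpoints is δ = arccos(p₁·p₂) ≈ 1.787 rad (102.4°).
Interpolate at f = 1/2 with slerp weights a = sin((1−f)δ)/sin δ ≈ 0.798, b = sin(fδ)/sin δ ≈ 0.798.
p = a·p₁ + b·p₂ ≈ (0.904, -0.089, -0.418); φ = arcsin(p_z) ≈ -24.71°, λ = atan2(p_y, p_x) ≈ -5.63°.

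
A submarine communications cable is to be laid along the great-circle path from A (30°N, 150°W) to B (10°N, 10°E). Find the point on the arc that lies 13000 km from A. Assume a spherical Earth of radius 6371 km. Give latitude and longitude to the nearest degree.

≈ (27°N, 1°E)

From cos δ = sin φ₁ sin φ₂ + cos φ₁ cos φ₂ cos Δλ, the central angle is δ ≈ 2.367 rad (135.6°). The total great-circle distance is δ·R ≈ 2.367 × 6371 ≈ 15079 km, so the target fraction is f = 13000/15079 ≈ 0.862.
Interpolate at f ≈ 0.862 with slerp weights a = sin((1−f)δ)/sin δ ≈ 0.458, b = sin(fδ)/sin δ ≈ 1.275.
p = a·p₁ + b·p₂ ≈ (0.893, 0.020, 0.451); φ = arcsin(p_z) ≈ 26.78°, λ = atan2(p_y, p_x) ≈ 1.25°.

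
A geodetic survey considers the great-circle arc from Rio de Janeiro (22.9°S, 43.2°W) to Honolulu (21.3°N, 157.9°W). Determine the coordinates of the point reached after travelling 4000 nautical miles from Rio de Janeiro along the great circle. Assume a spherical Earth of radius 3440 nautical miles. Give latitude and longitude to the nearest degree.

≈ 1°N, 107°W

From cos δ = sin φ₁ sin φ₂ + cos φ₁ cos φ₂ cos Δλ, the central angle is δ ≈ 2.094 rad (120.0°). The total great-circle distance is δ·R ≈ 2.094 × 3440 ≈ 7205 nmi, so the target fraction is f = 4000/7205 ≈ 0.555.
Interpolate at f ≈ 0.555 with slerp weights a = sin((1−f)δ)/sin δ ≈ 0.927, b = sin(fδ)/sin δ ≈ 1.060.
p = a·p₁ + b·p₂ ≈ (-0.293, -0.956, 0.024); φ = arcsin(p_z) ≈ 1.40°, λ = atan2(p_y, p_x) ≈ -107.02°.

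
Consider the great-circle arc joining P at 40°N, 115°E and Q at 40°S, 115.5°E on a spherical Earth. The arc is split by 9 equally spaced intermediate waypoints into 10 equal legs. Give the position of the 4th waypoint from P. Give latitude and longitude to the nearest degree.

≈ 8°N, 115°E

Write both endpoints as unit vectors p₁, p₂ with components (cos φ cos λ, cos φ sin λ, sin φ).
The central angle between the endpoints is δ = arccos(p₁·p₂) ≈ 1.396 rad (80.0°).
Interpolate at f = 4/10 with slerp weights a = sin((1−f)δ)/sin δ ≈ 0.755, b = sin(fδ)/sin δ ≈ 0.538.
p = a·p₁ + b·p₂ ≈ (-0.422, 0.896, 0.139); φ = arcsin(p_z) ≈ 8.00°, λ = atan2(p_y, p_x) ≈ 115.21°.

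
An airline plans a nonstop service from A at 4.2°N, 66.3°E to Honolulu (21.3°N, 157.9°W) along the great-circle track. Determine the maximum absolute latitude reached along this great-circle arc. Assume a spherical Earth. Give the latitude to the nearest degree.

≈ 33°N

The great circle lies in the plane with unit normal n̂ = (p₁ × p₂)/|p₁ × p₂|.
Here n̂_z ≈ +0.843; the vertex latitude is φ_max = arccos|n̂_z| ≈ 32.6°.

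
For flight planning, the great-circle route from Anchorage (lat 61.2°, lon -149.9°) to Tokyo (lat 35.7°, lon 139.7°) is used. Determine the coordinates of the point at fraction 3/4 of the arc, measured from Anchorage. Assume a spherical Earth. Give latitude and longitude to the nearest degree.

≈ lat 45°, lon 150°

Convert each endpoint to a unit vector on the sphere (x = cos φ cos λ, y = cos φ sin λ, z = sin φ).
The central angle between the endpoints is δ = arccos(p₁·p₂) ≈ 0.873 rad (50.0°).
Interpolate at f = 3/4 with slerp weights a = sin((1−f)δ)/sin δ ≈ 0.283, b = sin(fδ)/sin δ ≈ 0.795.
p = a·p₁ + b·p₂ ≈ (-0.610, 0.349, 0.711); φ = arcsin(p_z) ≈ 45.35°, λ = atan2(p_y, p_x) ≈ 150.21°.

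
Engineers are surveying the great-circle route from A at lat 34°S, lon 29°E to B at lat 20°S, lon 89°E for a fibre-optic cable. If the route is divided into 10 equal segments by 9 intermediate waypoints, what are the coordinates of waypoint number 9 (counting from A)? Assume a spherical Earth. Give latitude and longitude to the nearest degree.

≈ lat 22°S, lon 84°E

Write both endpoints as unit vectors p₁, p₂ with components (cos φ cos λ, cos φ sin λ, sin φ).
The central angle between the endpoints is δ = arccos(p₁·p₂) ≈ 0.951 rad (54.5°).
Interpolate at f = 9/10 with slerp weights a = sin((1−f)δ)/sin δ ≈ 0.117, b = sin(fδ)/sin δ ≈ 0.928.
p = a·p₁ + b·p₂ ≈ (0.100, 0.919, -0.383); φ = arcsin(p_z) ≈ -22.49°, λ = atan2(p_y, p_x) ≈ 83.80°.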